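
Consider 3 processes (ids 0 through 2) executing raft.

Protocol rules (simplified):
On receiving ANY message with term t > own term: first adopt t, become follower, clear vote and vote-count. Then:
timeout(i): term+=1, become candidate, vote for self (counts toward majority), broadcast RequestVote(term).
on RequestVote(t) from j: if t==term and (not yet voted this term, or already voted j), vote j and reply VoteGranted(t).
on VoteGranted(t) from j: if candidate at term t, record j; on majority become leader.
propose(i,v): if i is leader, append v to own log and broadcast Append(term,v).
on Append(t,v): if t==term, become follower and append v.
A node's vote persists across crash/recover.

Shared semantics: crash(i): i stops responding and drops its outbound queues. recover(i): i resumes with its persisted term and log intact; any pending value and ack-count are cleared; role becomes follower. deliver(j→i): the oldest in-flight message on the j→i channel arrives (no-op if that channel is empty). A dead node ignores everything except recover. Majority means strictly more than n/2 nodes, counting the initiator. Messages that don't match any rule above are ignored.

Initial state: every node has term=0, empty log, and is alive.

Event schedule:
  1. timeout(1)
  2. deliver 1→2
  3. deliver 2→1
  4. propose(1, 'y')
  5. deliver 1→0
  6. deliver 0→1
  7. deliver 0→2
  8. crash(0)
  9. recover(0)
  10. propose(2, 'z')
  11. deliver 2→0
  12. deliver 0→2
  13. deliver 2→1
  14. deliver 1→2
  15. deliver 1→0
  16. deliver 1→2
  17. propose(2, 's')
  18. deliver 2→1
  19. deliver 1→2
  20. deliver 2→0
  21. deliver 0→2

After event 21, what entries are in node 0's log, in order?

y

after 1 — timeout(1): n1:cand/t1/[-]
after 2 — deliver 1→2: n2:foll/t1/[-]
after 3 — deliver 2→1: n1:lead/t1/[-]
after 4 — propose(1,'y'): n1:lead/t1/[y]
after 5 — deliver 1→0: n0:foll/t1/[-]
after 6 — deliver 0→1: ·
after 7 — deliver 0→2: ·
after 8 — crash(0): n0:✗foll/t1/[-]
after 9 — recover(0): n0:foll/t1/[-]
after 10 — propose(2,'z'): ·
after 11 — deliver 2→0: ·
after 12 — deliver 0→2: ·
after 13 — deliver 2→1: ·
after 14 — deliver 1→2: n2:foll/t1/[y]
after 15 — deliver 1→0: n0:foll/t1/[y]
after 16 — deliver 1→2: ·
after 17 — propose(2,'s'): ·
after 18 — deliver 2→1: ·
after 19 — deliver 1→2: ·
after 20 — deliver 2→0: ·
after 21 — deliver 0→2: ·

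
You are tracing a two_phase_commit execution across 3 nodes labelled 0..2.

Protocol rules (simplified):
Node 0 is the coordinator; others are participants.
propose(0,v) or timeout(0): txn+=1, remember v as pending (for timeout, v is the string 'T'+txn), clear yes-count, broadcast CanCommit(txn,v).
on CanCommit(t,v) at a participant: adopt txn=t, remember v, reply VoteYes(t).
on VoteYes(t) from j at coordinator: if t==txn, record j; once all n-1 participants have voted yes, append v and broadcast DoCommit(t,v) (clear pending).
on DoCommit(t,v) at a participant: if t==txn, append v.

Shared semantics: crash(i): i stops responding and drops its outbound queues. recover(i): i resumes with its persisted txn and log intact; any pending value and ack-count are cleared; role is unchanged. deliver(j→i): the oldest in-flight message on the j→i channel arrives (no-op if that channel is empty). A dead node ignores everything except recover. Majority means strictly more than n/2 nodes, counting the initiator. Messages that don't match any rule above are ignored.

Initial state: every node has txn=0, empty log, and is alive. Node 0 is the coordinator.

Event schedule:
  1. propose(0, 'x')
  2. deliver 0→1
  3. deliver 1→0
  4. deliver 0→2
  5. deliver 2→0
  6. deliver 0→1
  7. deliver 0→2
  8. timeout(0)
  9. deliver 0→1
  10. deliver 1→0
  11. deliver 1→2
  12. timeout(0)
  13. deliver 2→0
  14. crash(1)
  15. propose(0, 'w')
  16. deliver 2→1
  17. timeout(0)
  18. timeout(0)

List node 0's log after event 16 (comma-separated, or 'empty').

x

step 1 propose(0,'x'): 0={coor,t=1,log=-}
step 2 deliver 0→1: 1={part,t=1,log=-}
step 3 deliver 1→0: —
step 4 deliver 0→2: 2={part,t=1,log=-}
step 5 deliver 2→0: 0={coor,t=1,log=x}
step 6 deliver 0→1: 1={part,t=1,log=x}
step 7 deliver 0→2: 2={part,t=1,log=x}
step 8 timeout(0): 0={coor,t=2,log=x}
step 9 deliver 0→1: 1={part,t=2,log=x}
step 10 deliver 1→0: —
step 11 deliver 1→2: —
step 12 timeout(0): 0={coor,t=3,log=x}
step 13 deliver 2→0: —
step 14 crash(1): 1={✗part,t=2,log=x}
step 15 propose(0,'w'): 0={coor,t=4,log=x}
step 16 deliver 2→1: —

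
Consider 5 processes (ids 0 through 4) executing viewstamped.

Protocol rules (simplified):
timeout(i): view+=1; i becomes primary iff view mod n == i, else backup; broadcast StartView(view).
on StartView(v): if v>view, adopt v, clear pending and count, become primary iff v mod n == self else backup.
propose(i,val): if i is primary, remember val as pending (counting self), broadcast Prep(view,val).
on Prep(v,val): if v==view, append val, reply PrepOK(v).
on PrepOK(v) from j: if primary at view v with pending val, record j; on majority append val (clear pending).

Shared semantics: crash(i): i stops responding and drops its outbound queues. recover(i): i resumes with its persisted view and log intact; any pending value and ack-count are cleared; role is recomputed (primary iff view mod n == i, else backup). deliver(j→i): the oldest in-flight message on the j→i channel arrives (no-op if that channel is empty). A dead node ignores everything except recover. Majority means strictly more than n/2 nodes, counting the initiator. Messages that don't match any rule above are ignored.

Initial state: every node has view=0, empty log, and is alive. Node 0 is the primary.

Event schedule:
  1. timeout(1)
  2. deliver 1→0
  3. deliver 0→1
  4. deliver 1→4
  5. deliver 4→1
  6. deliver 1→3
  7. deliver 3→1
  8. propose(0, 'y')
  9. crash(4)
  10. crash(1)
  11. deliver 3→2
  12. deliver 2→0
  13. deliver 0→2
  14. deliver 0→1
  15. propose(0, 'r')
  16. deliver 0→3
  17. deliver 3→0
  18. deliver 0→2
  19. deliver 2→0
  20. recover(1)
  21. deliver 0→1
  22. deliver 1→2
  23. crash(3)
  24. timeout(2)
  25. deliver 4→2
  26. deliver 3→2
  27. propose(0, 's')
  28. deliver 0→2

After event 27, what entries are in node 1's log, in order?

empty

e1 timeout(1): 1[prim,v=1,-]
e2 deliver 1→0: 0[back,v=1,-]
e3 deliver 0→1: ·
e4 deliver 1→4: 4[back,v=1,-]
e5 deliver 4→1: ·
e6 deliver 1→3: 3[back,v=1,-]
e7 deliver 3→1: ·
e8 propose(0,'y'): ·
e9 crash(4): 4[✗back,v=1,-]
e10 crash(1): 1[✗prim,v=1,-]
e11 deliver 3→2: ·
e12 deliver 2→0: ·
e13 deliver 0→2: ·
e14 deliver 0→1: ·
e15 propose(0,'r'): ·
e16 deliver 0→3: ·
e17 deliver 3→0: ·
e18 deliver 0→2: ·
e19 deliver 2→0: ·
e20 recover(1): 1[prim,v=1,-]
e21 deliver 0→1: ·
e22 deliver 1→2: ·
e23 crash(3): 3[✗back,v=1,-]
e24 timeout(2): 2[back,v=1,-]
e25 deliver 4→2: ·
e26 deliver 3→2: ·
e27 propose(0,'s'): ·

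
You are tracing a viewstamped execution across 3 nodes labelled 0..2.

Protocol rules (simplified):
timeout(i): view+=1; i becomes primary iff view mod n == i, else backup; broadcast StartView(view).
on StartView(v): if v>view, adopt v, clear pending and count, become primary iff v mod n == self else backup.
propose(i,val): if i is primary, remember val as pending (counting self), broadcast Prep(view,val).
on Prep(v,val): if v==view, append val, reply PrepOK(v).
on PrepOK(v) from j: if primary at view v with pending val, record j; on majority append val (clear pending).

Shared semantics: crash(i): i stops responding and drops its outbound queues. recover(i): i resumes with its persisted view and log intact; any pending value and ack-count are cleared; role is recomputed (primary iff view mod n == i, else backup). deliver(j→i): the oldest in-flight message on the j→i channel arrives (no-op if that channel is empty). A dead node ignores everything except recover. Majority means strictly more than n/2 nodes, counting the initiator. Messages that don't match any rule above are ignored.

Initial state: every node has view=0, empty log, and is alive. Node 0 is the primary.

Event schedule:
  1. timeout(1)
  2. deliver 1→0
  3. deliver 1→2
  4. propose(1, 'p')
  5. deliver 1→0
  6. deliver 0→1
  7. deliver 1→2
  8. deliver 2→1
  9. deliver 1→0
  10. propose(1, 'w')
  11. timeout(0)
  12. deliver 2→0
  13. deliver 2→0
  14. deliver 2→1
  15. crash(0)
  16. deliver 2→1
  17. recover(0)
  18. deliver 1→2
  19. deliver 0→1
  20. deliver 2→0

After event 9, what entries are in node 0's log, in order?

after 1 — timeout(1): n1:prim/v1/[-]
after 2 — deliver 1→0: n0:back/v1/[-]
after 3 — deliver 1→2: n2:back/v1/[-]
after 4 — propose(1,'p'): ·
after 5 — deliver 1→0: n0:back/v1/[p]
after 6 — deliver 0→1: n1:prim/v1/[p]
after 7 — deliver 1→2: n2:back/v1/[p]
after 8 — deliver 2→1: ·
after 9 — deliver 1→0: ·

p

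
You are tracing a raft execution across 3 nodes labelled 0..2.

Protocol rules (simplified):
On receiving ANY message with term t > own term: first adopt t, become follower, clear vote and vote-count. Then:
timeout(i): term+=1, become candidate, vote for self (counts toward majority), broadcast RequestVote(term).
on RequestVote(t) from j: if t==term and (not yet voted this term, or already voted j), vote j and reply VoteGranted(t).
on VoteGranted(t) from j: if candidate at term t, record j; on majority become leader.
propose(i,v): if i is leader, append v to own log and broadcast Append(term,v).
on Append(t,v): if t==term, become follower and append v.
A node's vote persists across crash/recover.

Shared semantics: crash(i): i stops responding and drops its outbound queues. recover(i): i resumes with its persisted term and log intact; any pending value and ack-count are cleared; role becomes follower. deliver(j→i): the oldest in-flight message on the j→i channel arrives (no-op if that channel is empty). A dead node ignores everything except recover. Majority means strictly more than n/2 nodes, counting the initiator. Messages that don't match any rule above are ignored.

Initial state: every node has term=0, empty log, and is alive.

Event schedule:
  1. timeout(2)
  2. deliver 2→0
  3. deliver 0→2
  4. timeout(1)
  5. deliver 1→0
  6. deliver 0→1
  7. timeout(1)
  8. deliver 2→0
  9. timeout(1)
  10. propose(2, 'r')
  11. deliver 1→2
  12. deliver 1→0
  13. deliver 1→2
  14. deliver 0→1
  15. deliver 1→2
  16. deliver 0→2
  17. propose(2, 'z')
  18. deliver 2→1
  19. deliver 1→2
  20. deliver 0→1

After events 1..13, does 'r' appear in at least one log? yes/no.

e1 timeout(2): 2[cand,t=1,-]
e2 deliver 2→0: 0[foll,t=1,-]
e3 deliver 0→2: 2[lead,t=1,-]
e4 timeout(1): 1[cand,t=1,-]
e5 deliver 1→0: ·
e6 deliver 0→1: ·
e7 timeout(1): 1[cand,t=2,-]
e8 deliver 2→0: ·
e9 timeout(1): 1[cand,t=3,-]
e10 propose(2,'r'): 2[lead,t=1,r]
e11 deliver 1→2: ·
e12 deliver 1→0: 0[foll,t=2,-]
e13 deliver 1→2: 2[foll,t=2,r]

yes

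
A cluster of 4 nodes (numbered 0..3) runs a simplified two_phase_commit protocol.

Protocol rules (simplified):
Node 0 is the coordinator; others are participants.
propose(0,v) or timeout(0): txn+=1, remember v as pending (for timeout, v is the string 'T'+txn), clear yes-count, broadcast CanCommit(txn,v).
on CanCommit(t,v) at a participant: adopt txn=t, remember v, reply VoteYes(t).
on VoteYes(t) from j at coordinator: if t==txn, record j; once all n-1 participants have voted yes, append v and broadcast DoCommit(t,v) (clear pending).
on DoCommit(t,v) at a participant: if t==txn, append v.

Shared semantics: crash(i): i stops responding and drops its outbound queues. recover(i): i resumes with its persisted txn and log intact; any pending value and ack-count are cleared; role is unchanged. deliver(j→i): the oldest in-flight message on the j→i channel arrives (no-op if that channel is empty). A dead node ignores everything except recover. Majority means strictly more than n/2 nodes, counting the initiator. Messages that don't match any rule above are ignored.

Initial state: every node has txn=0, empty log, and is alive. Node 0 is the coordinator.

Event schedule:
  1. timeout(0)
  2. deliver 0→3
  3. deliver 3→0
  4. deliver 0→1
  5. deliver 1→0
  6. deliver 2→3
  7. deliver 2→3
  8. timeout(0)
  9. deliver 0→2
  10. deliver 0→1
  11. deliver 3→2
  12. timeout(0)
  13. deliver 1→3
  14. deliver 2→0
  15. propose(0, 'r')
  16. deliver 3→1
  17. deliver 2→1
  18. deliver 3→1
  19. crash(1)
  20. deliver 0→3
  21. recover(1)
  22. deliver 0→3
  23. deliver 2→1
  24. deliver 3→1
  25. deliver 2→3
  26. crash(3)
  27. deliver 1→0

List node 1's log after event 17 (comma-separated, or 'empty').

empty

after 1 — timeout(0): n0:coor/t1/[-]
after 2 — deliver 0→3: n3:part/t1/[-]
after 3 — deliver 3→0: ·
after 4 — deliver 0→1: n1:part/t1/[-]
after 5 — deliver 1→0: ·
after 6 — deliver 2→3: ·
after 7 — deliver 2→3: ·
after 8 — timeout(0): n0:coor/t2/[-]
after 9 — deliver 0→2: n2:part/t1/[-]
after 10 — deliver 0→1: n1:part/t2/[-]
after 11 — deliver 3→2: ·
after 12 — timeout(0): n0:coor/t3/[-]
after 13 — deliver 1→3: ·
after 14 — deliver 2→0: ·
after 15 — propose(0,'r'): n0:coor/t4/[-]
after 16 — deliver 3→1: ·
after 17 — deliver 2→1: ·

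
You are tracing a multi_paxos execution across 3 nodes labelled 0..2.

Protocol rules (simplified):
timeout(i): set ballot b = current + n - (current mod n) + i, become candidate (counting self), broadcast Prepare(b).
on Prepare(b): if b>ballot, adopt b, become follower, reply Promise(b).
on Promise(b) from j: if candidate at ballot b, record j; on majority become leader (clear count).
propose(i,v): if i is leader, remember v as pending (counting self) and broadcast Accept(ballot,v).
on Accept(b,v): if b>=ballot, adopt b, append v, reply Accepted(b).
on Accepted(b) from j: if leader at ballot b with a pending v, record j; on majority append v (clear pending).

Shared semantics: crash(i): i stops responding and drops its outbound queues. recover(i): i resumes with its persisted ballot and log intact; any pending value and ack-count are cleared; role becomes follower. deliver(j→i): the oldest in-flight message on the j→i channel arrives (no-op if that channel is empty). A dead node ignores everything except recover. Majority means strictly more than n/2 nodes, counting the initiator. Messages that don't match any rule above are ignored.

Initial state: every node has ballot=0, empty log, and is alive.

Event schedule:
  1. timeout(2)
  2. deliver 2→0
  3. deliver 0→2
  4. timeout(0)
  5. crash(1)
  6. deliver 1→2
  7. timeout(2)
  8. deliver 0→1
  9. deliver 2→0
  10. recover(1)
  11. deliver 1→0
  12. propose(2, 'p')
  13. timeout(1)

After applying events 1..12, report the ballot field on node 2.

after 1 — timeout(2): n2:cand/b5/[-]
after 2 — deliver 2→0: n0:foll/b5/[-]
after 3 — deliver 0→2: n2:lead/b5/[-]
after 4 — timeout(0): n0:cand/b6/[-]
after 5 — crash(1): n1:✗foll/b0/[-]
after 6 — deliver 1→2: ·
after 7 — timeout(2): n2:cand/b8/[-]
after 8 — deliver 0→1: ·
after 9 — deliver 2→0: n0:foll/b8/[-]
after 10 — recover(1): n1:foll/b0/[-]
after 11 — deliver 1→0: ·
after 12 — propose(2,'p'): ·

8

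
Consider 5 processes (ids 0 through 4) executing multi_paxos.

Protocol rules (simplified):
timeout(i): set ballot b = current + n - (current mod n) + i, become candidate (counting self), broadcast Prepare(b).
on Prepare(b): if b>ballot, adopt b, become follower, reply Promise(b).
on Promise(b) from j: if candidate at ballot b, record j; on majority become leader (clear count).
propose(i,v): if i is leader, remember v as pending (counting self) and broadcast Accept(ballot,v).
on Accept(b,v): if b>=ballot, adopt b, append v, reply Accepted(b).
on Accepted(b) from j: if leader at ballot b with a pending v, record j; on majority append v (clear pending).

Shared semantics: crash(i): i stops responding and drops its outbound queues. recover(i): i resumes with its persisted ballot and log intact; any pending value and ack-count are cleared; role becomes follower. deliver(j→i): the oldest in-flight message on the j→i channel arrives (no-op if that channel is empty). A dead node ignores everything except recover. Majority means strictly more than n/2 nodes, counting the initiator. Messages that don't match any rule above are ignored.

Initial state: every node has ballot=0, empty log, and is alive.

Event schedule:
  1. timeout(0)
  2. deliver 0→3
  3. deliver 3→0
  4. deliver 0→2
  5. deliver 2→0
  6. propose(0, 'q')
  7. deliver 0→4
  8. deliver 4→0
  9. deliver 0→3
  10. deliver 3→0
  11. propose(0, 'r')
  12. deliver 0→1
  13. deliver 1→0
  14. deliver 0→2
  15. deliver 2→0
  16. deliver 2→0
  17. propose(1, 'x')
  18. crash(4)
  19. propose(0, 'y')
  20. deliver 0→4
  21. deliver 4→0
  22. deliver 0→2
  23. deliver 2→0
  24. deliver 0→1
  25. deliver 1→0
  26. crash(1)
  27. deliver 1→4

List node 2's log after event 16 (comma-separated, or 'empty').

q

1. timeout(0):  <0:cand b5 ->
2. deliver 0→3:  <3:foll b5 ->
3. deliver 3→0:  nop
4. deliver 0→2:  <2:foll b5 ->
5. deliver 2→0:  <0:lead b5 ->
6. propose(0,'q'):  nop
7. deliver 0→4:  <4:foll b5 ->
8. deliver 4→0:  nop
9. deliver 0→3:  <3:foll b5 q>
10. deliver 3→0:  nop
11. propose(0,'r'):  nop
12. deliver 0→1:  <1:foll b5 ->
13. deliver 1→0:  nop
14. deliver 0→2:  <2:foll b5 q>
15. deliver 2→0:  nop
16. deliver 2→0:  nop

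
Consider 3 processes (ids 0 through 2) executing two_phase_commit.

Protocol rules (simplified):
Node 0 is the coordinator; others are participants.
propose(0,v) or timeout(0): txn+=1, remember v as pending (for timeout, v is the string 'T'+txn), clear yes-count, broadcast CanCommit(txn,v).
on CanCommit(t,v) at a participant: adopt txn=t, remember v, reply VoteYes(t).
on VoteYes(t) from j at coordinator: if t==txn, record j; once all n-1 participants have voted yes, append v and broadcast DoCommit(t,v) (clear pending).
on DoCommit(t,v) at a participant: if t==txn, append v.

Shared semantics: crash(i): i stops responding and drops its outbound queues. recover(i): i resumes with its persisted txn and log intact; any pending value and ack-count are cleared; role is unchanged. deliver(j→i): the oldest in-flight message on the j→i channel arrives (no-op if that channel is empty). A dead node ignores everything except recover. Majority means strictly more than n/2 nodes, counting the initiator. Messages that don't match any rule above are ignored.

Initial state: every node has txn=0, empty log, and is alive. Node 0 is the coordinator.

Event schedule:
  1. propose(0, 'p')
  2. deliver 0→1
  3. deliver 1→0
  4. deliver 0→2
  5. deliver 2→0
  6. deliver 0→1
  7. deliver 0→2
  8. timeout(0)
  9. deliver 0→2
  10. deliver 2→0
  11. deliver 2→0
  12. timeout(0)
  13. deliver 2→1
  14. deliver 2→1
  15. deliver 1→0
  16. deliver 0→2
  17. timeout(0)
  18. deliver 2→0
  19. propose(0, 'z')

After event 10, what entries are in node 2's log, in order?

p

e1 propose(0,'p'): 0[coor,t=1,-]
e2 deliver 0→1: 1[part,t=1,-]
e3 deliver 1→0: ·
e4 deliver 0→2: 2[part,t=1,-]
e5 deliver 2→0: 0[coor,t=1,p]
e6 deliver 0→1: 1[part,t=1,p]
e7 deliver 0→2: 2[part,t=1,p]
e8 timeout(0): 0[coor,t=2,p]
e9 deliver 0→2: 2[part,t=2,p]
e10 deliver 2→0: ·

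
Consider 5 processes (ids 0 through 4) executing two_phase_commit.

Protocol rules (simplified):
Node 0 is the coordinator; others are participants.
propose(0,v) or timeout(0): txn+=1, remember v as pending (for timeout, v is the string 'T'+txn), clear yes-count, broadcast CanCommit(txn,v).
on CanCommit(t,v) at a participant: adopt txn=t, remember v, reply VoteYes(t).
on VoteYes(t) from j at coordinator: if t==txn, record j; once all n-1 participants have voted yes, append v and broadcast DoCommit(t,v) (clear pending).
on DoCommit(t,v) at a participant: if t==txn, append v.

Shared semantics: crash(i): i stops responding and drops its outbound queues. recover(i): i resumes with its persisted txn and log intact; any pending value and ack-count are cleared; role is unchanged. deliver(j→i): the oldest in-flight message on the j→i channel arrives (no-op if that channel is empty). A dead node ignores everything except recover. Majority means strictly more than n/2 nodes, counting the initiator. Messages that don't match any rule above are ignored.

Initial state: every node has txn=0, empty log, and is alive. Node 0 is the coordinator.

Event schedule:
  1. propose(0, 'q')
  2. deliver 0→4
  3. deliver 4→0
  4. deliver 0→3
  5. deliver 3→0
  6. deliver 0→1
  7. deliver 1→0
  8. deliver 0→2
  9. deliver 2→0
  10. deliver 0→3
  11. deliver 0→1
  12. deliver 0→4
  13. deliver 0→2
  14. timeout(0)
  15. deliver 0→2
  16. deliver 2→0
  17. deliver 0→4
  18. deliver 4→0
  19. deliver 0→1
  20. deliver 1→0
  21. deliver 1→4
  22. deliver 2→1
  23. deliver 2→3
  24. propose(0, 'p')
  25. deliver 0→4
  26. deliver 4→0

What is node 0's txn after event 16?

[1] propose(0,'q') → N0(coor t1 [-])
[2] deliver 0→4 → N4(part t1 [-])
[3] deliver 4→0 → ∅
[4] deliver 0→3 → N3(part t1 [-])
[5] deliver 3→0 → ∅
[6] deliver 0→1 → N1(part t1 [-])
[7] deliver 1→0 → ∅
[8] deliver 0→2 → N2(part t1 [-])
[9] deliver 2→0 → N0(coor t1 [q])
[10] deliver 0→3 → N3(part t1 [q])
[11] deliver 0→1 → N1(part t1 [q])
[12] deliver 0→4 → N4(part t1 [q])
[13] deliver 0→2 → N2(part t1 [q])
[14] timeout(0) → N0(coor t2 [q])
[15] deliver 0→2 → N2(part t2 [q])
[16] deliver 2→0 → ∅

2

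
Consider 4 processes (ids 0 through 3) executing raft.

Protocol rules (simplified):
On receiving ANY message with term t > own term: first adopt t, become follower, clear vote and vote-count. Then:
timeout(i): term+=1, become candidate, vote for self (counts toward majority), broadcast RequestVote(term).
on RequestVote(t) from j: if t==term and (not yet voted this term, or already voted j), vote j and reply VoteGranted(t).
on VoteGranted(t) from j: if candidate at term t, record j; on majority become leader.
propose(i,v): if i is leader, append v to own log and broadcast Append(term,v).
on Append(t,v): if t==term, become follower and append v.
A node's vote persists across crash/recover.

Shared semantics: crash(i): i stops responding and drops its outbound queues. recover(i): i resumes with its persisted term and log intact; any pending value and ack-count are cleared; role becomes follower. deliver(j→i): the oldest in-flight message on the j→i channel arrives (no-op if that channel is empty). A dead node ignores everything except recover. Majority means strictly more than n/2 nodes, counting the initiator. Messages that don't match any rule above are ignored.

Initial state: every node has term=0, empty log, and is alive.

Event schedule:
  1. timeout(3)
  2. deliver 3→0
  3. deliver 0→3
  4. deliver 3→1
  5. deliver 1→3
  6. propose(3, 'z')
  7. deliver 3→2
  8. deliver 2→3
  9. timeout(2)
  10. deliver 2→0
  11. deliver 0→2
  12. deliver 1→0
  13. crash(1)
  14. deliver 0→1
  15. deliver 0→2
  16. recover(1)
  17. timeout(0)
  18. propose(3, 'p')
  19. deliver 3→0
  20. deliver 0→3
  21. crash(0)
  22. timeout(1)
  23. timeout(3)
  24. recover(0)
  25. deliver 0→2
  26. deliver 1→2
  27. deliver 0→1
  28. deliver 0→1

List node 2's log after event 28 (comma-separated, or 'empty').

step 1 timeout(3): 3={cand,t=1,log=-}
step 2 deliver 3→0: 0={foll,t=1,log=-}
step 3 deliver 0→3: —
step 4 deliver 3→1: 1={foll,t=1,log=-}
step 5 deliver 1→3: 3={lead,t=1,log=-}
step 6 propose(3,'z'): 3={lead,t=1,log=z}
step 7 deliver 3→2: 2={foll,t=1,log=-}
step 8 deliver 2→3: —
step 9 timeout(2): 2={cand,t=2,log=-}
step 10 deliver 2→0: 0={foll,t=2,log=-}
step 11 deliver 0→2: —
step 12 deliver 1→0: —
step 13 crash(1): 1={✗foll,t=1,log=-}
step 14 deliver 0→1: —
step 15 deliver 0→2: —
step 16 recover(1): 1={foll,t=1,log=-}
step 17 timeout(0): 0={cand,t=3,log=-}
step 18 propose(3,'p'): 3={lead,t=1,log=z,p}
step 19 deliver 3→0: —
step 20 deliver 0→3: 3={foll,t=3,log=z,p}
step 21 crash(0): 0={✗cand,t=3,log=-}
step 22 timeout(1): 1={cand,t=2,log=-}
step 23 timeout(3): 3={cand,t=4,log=z,p}
step 24 recover(0): 0={foll,t=3,log=-}
step 25 deliver 0→2: —
step 26 deliver 1→2: —
step 27 deliver 0→1: —
step 28 deliver 0→1: —

empty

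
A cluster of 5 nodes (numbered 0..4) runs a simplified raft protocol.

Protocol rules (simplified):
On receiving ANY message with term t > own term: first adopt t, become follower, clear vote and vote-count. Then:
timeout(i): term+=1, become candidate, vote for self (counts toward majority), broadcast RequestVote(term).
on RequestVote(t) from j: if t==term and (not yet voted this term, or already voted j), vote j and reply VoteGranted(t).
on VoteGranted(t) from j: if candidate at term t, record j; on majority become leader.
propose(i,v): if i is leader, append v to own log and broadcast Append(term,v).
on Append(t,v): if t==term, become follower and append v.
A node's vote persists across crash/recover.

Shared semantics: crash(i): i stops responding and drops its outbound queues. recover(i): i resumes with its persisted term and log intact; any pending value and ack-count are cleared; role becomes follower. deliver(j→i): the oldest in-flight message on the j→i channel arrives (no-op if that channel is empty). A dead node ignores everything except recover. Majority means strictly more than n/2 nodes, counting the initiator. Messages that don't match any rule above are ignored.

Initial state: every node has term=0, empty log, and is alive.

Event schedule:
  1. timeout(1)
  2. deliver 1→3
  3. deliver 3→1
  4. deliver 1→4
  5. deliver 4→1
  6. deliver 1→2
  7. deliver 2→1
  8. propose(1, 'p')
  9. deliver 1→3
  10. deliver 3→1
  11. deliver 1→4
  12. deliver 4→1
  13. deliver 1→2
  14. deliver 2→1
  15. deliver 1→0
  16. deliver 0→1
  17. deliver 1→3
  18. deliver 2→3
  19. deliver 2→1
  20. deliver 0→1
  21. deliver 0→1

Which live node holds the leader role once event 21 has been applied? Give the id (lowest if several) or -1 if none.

1

e1 timeout(1): 1[cand,t=1,-]
e2 deliver 1→3: 3[foll,t=1,-]
e3 deliver 3→1: ·
e4 deliver 1→4: 4[foll,t=1,-]
e5 deliver 4→1: 1[lead,t=1,-]
e6 deliver 1→2: 2[foll,t=1,-]
e7 deliver 2→1: ·
e8 propose(1,'p'): 1[lead,t=1,p]
e9 deliver 1→3: 3[foll,t=1,p]
e10 deliver 3→1: ·
e11 deliver 1→4: 4[foll,t=1,p]
e12 deliver 4→1: ·
e13 deliver 1→2: 2[foll,t=1,p]
e14 deliver 2→1: ·
e15 deliver 1→0: 0[foll,t=1,-]
e16 deliver 0→1: ·
e17 deliver 1→3: ·
e18 deliver 2→3: ·
e19 deliver 2→1: ·
e20 deliver 0→1: ·
e21 deliver 0→1: ·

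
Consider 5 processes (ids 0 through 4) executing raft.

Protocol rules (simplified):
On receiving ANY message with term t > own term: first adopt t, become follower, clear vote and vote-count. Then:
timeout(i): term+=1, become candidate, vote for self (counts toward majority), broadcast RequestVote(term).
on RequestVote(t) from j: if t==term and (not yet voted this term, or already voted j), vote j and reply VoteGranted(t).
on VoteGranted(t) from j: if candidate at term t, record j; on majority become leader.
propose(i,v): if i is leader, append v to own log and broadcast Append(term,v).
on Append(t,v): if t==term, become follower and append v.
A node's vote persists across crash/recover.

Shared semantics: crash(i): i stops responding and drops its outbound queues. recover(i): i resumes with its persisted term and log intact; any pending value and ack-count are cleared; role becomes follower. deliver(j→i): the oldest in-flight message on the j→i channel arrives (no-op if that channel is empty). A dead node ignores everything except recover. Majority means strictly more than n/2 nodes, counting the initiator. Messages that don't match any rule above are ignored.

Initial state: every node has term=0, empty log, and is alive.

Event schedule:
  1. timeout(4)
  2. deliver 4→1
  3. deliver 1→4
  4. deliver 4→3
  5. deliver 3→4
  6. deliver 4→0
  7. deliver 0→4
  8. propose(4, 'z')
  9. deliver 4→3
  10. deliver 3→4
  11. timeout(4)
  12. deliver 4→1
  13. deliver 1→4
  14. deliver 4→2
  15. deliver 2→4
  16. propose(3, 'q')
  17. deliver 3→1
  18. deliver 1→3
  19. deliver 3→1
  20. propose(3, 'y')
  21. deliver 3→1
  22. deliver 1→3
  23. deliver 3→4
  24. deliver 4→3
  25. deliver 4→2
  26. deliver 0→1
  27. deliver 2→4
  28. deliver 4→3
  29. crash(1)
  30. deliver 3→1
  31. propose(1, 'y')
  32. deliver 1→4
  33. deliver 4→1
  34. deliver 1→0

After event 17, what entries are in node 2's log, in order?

empty

after 1 — timeout(4): n4:cand/t1/[-]
after 2 — deliver 4→1: n1:foll/t1/[-]
after 3 — deliver 1→4: ·
after 4 — deliver 4→3: n3:foll/t1/[-]
after 5 — deliver 3→4: n4:lead/t1/[-]
after 6 — deliver 4→0: n0:foll/t1/[-]
after 7 — deliver 0→4: ·
after 8 — propose(4,'z'): n4:lead/t1/[z]
after 9 — deliver 4→3: n3:foll/t1/[z]
after 10 — deliver 3→4: ·
after 11 — timeout(4): n4:cand/t2/[z]
after 12 — deliver 4→1: n1:foll/t1/[z]
after 13 — deliver 1→4: ·
after 14 — deliver 4→2: n2:foll/t1/[-]
after 15 — deliver 2→4: ·
after 16 — propose(3,'q'): ·
after 17 — deliver 3→1: ·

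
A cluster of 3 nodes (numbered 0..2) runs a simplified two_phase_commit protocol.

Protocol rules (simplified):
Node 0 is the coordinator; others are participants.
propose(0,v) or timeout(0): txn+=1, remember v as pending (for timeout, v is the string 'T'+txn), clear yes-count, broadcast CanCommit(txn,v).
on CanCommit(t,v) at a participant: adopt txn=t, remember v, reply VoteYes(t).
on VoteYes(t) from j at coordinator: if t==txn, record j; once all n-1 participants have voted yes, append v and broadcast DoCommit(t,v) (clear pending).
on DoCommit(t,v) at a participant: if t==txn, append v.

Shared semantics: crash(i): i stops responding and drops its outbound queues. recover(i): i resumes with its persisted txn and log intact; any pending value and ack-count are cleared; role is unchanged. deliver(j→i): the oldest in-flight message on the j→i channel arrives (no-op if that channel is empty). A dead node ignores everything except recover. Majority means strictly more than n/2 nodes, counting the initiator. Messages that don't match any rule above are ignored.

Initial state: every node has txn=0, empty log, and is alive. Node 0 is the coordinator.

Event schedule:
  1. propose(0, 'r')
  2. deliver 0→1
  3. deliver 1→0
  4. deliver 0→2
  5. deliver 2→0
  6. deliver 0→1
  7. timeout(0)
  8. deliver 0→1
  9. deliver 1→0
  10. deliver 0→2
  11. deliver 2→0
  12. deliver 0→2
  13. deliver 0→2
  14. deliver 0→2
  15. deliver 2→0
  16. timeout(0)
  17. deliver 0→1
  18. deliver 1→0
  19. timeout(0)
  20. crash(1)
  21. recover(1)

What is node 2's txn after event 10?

step 1 propose(0,'r'): 0={coor,t=1,log=-}
step 2 deliver 0→1: 1={part,t=1,log=-}
step 3 deliver 1→0: —
step 4 deliver 0→2: 2={part,t=1,log=-}
step 5 deliver 2→0: 0={coor,t=1,log=r}
step 6 deliver 0→1: 1={part,t=1,log=r}
step 7 timeout(0): 0={coor,t=2,log=r}
step 8 deliver 0→1: 1={part,t=2,log=r}
step 9 deliver 1→0: —
step 10 deliver 0→2: 2={part,t=1,log=r}

1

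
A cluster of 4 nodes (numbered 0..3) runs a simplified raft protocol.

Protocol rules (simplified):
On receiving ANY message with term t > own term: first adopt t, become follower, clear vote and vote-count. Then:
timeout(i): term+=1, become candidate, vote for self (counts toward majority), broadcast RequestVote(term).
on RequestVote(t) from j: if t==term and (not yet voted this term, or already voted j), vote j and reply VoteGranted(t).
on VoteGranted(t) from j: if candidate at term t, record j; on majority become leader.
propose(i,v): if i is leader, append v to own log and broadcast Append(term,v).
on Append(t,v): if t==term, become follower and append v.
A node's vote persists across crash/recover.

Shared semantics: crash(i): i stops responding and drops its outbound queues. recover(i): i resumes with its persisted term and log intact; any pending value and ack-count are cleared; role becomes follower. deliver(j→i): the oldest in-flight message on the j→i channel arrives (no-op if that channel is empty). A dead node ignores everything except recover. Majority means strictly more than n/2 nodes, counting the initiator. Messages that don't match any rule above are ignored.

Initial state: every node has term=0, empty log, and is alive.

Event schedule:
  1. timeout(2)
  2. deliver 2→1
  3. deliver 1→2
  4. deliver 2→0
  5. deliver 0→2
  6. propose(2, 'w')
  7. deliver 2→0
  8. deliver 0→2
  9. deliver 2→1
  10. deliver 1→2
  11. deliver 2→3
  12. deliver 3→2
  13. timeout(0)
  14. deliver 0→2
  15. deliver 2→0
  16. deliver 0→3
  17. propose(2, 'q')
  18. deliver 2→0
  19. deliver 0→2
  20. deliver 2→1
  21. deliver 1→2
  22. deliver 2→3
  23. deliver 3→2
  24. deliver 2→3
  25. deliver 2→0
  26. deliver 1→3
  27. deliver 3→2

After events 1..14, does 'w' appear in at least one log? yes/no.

after 1 — timeout(2): n2:cand/t1/[-]
after 2 — deliver 2→1: n1:foll/t1/[-]
after 3 — deliver 1→2: ·
after 4 — deliver 2→0: n0:foll/t1/[-]
after 5 — deliver 0→2: n2:lead/t1/[-]
after 6 — propose(2,'w'): n2:lead/t1/[w]
after 7 — deliver 2→0: n0:foll/t1/[w]
after 8 — deliver 0→2: ·
after 9 — deliver 2→1: n1:foll/t1/[w]
after 10 — deliver 1→2: ·
after 11 — deliver 2→3: n3:foll/t1/[-]
after 12 — deliver 3→2: ·
after 13 — timeout(0): n0:cand/t2/[w]
after 14 — deliver 0→2: n2:foll/t2/[w]

yes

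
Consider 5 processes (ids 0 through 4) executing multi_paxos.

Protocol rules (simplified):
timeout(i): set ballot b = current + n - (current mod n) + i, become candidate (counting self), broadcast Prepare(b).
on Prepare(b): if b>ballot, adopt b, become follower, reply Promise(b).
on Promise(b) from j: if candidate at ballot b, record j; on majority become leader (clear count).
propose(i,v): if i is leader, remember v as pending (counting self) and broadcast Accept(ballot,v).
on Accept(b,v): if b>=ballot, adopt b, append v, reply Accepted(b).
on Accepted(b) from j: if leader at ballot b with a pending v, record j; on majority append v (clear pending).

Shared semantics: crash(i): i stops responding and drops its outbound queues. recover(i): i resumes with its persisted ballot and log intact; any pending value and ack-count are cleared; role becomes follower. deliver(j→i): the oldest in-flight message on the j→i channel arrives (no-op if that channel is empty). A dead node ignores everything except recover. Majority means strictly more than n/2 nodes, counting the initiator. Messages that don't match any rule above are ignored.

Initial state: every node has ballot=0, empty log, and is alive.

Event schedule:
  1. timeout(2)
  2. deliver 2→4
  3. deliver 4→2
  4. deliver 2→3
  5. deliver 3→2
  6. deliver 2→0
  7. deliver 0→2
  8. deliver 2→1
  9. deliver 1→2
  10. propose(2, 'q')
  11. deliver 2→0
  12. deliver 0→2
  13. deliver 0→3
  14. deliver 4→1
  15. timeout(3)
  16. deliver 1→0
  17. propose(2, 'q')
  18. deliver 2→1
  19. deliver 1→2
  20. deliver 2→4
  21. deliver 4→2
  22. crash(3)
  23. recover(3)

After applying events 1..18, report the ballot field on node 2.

7

after 1 — timeout(2): n2:cand/b7/[-]
after 2 — deliver 2→4: n4:foll/b7/[-]
after 3 — deliver 4→2: ·
after 4 — deliver 2→3: n3:foll/b7/[-]
after 5 — deliver 3→2: n2:lead/b7/[-]
after 6 — deliver 2→0: n0:foll/b7/[-]
after 7 — deliver 0→2: ·
after 8 — deliver 2→1: n1:foll/b7/[-]
after 9 — deliver 1→2: ·
after 10 — propose(2,'q'): ·
after 11 — deliver 2→0: n0:foll/b7/[q]
after 12 — deliver 0→2: ·
after 13 — deliver 0→3: ·
after 14 — deliver 4→1: ·
after 15 — timeout(3): n3:cand/b13/[-]
after 16 — deliver 1→0: ·
after 17 — propose(2,'q'): ·
after 18 — deliver 2→1: n1:foll/b7/[q]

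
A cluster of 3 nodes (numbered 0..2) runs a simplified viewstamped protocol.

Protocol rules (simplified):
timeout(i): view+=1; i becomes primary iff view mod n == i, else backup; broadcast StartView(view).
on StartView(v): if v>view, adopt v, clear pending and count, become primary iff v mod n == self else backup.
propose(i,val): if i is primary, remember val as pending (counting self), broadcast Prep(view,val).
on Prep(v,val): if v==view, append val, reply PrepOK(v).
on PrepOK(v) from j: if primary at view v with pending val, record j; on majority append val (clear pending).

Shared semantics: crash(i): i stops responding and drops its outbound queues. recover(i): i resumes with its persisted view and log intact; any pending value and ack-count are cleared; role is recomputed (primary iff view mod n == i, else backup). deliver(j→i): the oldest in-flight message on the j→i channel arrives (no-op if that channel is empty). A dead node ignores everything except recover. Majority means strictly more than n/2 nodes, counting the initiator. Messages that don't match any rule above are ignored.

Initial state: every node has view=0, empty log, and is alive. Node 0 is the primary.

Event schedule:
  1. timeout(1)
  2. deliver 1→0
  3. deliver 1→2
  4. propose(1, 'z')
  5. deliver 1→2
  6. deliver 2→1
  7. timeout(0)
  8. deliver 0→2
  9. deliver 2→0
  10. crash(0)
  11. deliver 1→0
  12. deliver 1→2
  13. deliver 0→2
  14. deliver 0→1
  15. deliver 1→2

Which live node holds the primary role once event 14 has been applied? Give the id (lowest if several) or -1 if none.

1

e1 timeout(1): 1[prim,v=1,-]
e2 deliver 1→0: 0[back,v=1,-]
e3 deliver 1→2: 2[back,v=1,-]
e4 propose(1,'z'): ·
e5 deliver 1→2: 2[back,v=1,z]
e6 deliver 2→1: 1[prim,v=1,z]
e7 timeout(0): 0[back,v=2,-]
e8 deliver 0→2: 2[prim,v=2,z]
e9 deliver 2→0: ·
e10 crash(0): 0[✗back,v=2,-]
e11 deliver 1→0: ·
e12 deliver 1→2: ·
e13 deliver 0→2: ·
e14 deliver 0→1: ·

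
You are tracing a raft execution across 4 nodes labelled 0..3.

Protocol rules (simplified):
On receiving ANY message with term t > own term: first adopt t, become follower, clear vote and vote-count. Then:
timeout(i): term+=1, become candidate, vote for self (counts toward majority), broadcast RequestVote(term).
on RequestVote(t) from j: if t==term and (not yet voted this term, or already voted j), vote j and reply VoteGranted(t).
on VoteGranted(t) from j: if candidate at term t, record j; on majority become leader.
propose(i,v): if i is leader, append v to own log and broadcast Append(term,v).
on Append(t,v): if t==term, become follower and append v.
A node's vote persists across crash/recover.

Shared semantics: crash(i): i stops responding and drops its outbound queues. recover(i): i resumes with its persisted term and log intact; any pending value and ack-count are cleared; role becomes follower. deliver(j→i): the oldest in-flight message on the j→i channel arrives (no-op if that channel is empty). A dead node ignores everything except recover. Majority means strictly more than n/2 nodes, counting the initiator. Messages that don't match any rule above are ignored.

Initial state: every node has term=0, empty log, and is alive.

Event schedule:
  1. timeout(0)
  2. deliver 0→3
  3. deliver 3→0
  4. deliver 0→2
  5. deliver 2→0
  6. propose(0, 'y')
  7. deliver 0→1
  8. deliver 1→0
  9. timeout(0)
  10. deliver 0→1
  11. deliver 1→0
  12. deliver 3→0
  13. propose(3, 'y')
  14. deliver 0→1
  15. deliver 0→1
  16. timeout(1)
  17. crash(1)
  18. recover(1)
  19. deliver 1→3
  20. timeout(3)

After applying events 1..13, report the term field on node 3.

[1] timeout(0) → N0(cand t1 [-])
[2] deliver 0→3 → N3(foll t1 [-])
[3] deliver 3→0 → ∅
[4] deliver 0→2 → N2(foll t1 [-])
[5] deliver 2→0 → N0(lead t1 [-])
[6] propose(0,'y') → N0(lead t1 [y])
[7] deliver 0→1 → N1(foll t1 [-])
[8] deliver 1→0 → ∅
[9] timeout(0) → N0(cand t2 [y])
[10] deliver 0→1 → N1(foll t1 [y])
[11] deliver 1→0 → ∅
[12] deliver 3→0 → ∅
[13] propose(3,'y') → ∅

1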